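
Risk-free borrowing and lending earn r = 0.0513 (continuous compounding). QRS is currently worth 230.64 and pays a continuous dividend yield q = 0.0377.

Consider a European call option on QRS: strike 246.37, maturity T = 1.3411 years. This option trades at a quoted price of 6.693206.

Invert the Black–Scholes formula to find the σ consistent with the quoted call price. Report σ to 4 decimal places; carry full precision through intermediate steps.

sigma = 0.1085

At σ = 0.1085 the Black–Scholes value reproduces the quote:
σ√T = 0.1085·√1.3411 = 0.125649
d₁ = (ln(S/K) + (r−q+σ²/2)T) / (σ√T) = (ln(230.64/246.37) + (0.0513−0.0377+0.1085²/2)·1.3411) / 0.125649 = (-0.065976 + 0.026133) / 0.125649 = -0.317101
d₂ = d₁ − σ√T = -0.317101 − 0.125649 = -0.442751
e^{−rT} = 0.933515
e^{−qT} = 0.950697
N(d₁) = 0.375583,  N(d₂) = 0.328973
V = S·e^{−qT}·N(d₁) − K·e^{−rT}·N(d₂) = 82.353734 − 75.660529 = 6.693206 (the observed quote) — the price is monotone increasing in volatility, hence this σ is the only solution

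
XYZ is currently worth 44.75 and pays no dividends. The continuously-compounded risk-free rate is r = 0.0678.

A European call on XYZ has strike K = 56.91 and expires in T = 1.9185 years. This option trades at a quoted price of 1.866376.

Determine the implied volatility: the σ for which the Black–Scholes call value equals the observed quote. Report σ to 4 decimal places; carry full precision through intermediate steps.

At σ = 0.1509 the Black–Scholes value reproduces the quote:
σ√T = 0.1509·√1.9185 = 0.209011
d₁ = (ln(S/K) + (r+σ²/2)T) / (σ√T) = (ln(44.75/56.91) + (0.0678+0.1509²/2)·1.9185) / 0.209011 = (-0.240380 + 0.151917) / 0.209011 = -0.423242
d₂ = d₁ − σ√T = -0.423242 − 0.209011 = -0.632253
e^{−rT} = 0.878030
N(d₁) = 0.336059,  N(d₂) = 0.263611
V = S·N(d₁) − K·e^{−rT}·N(d₂) = 15.038657 − 13.172281 = 1.866376 (the observed quote) — the price is monotone increasing in volatility, hence this σ is the only solution

sigma = 0.1509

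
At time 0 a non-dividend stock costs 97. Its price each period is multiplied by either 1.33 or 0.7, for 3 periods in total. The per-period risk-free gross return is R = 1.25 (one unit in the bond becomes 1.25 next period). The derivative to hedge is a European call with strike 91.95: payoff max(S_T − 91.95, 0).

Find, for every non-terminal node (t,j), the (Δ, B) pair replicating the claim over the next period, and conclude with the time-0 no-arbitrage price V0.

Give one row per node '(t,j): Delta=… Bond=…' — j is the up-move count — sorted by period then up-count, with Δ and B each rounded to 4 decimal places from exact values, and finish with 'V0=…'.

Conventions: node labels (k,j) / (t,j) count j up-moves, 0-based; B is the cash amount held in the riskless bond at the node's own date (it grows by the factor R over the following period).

Under the risk-neutral measure, an up-move has probability p* = (R−d)/(u−d) = 0.8730 and values discount at R = 1.25.
Payoffs at expiry: V(3,0)=0.0000, V(3,1)=0.0000, V(3,2)=28.1583, V(3,3)=136.2558
(2,0): S=47.5300. Δ = (V_up−V_dn)/(S_up−S_dn) = (0.0000−0.0000)/(63.2149−33.2710) = 0.0000. V = [p*·0.0000 + (1−p*)·0.0000]/1.25 = 0.0000. B = V − Δ·S = 0.0000.
(2,1): S=90.3070. Δ = (V_up−V_dn)/(S_up−S_dn) = (28.1583−0.0000)/(120.1083−63.2149) = 0.4949. V = [p*·28.1583 + (1−p*)·0.0000]/1.25 = 19.6661. B = V − Δ·S = -25.0296.
(2,2): S=171.5833. Δ = (V_up−V_dn)/(S_up−S_dn) = (136.2558−28.1583)/(228.2058−120.1083) = 1.0000. V = [p*·136.2558 + (1−p*)·28.1583]/1.25 = 98.0233. B = V − Δ·S = -73.5600.
(1,0): S=67.9000. Δ = (V_up−V_dn)/(S_up−S_dn) = (19.6661−0.0000)/(90.3070−47.5300) = 0.4597. V = [p*·19.6661 + (1−p*)·0.0000]/1.25 = 13.7351. B = V − Δ·S = -17.4810.
(1,1): S=129.0100. Δ = (V_up−V_dn)/(S_up−S_dn) = (98.0233−19.6661)/(171.5833−90.3070) = 0.9641. V = [p*·98.0233 + (1−p*)·19.6661]/1.25 = 70.4585. B = V − Δ·S = -53.9179.
(0,0): S=97.0000. Δ = (V_up−V_dn)/(S_up−S_dn) = (70.4585−13.7351)/(129.0100−67.9000) = 0.9282. V = [p*·70.4585 + (1−p*)·13.7351]/1.25 = 50.6045. B = V − Δ·S = -39.4328.
Sanity check at the root: Δ(0,0)·S0 + B(0,0) reproduces V0 = 50.6045.

(0,0): Delta=0.9282 Bond=-39.4328
(1,0): Delta=0.4597 Bond=-17.4810
(1,1): Delta=0.9641 Bond=-53.9179
(2,0): Delta=0.0000 Bond=0.0000
(2,1): Delta=0.4949 Bond=-25.0296
(2,2): Delta=1.0000 Bond=-73.5600
V0=50.6045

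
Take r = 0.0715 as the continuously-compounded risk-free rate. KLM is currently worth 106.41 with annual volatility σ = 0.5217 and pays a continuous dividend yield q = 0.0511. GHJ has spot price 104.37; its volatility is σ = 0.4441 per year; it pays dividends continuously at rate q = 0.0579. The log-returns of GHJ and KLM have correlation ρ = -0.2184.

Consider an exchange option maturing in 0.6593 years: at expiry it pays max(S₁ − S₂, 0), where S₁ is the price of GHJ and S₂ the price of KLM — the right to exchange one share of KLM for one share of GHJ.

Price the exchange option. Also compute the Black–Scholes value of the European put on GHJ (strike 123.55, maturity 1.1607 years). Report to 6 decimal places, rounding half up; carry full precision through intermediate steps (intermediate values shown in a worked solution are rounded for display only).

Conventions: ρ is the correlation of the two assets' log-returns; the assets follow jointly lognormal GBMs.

σ_eff = √(σ₁² + σ₂² − 2ρσ₁σ₂) = √(0.4441² + 0.5217² − 2·-0.2184·0.4441·0.5217) = 0.755378
d₁ = (ln(S₁/S₂) + (q₂ − q₁ + σ_eff²/2)T) / (σ_eff√T) = (ln(104.37/106.41) + (0.0511 − 0.0579 + 0.285298)·0.6593) / 0.613347 = 0.267804
d₂ = d₁ − σ_eff√T = 0.267804 − 0.613347 = -0.345543
N(d₁) = 0.605575,  N(d₂) = 0.364843
V = S₁·e^{−q₁T}·N(d₁) − S₂·e^{−q₂T}·N(d₂) = 60.836607 − 37.536788 = 23.299819
[vanilla: GHJ put K=123.55]
σ√T = 0.4441·√1.1607 = 0.478455
d₁ = (ln(S/K) + (r−q+σ²/2)T) / (σ√T) = (ln(104.37/123.55) + (0.0715−0.0579+0.4441²/2)·1.1607) / 0.478455 = (-0.168704 + 0.130245) / 0.478455 = -0.080381
d₂ = d₁ − σ√T = -0.080381 − 0.478455 = -0.558836
e^{−rT} = 0.920360
e^{−qT} = 0.935004
N(−d₁) = 0.532033,  N(−d₂) = 0.711863
price = K·e^{−rT}·N(−d₂) − S·e^{−qT}·N(−d₁) = 80.946319 − 51.919158 = 29.027161

exchange price = 23.299819
price(GHJ put K=123.55) = 29.027161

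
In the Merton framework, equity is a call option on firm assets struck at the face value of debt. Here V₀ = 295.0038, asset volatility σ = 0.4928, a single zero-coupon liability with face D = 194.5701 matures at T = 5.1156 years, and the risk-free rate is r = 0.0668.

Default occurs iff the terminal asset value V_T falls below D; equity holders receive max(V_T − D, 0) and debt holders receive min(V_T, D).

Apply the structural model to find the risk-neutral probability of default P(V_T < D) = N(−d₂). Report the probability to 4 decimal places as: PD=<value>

PD=0.4512

With assets at 295.0038 and a single debt payment of 194.5701 at 5.1156 years:
d₁ = [ln(V₀/D) + (r + σ²/2)T] / (σ√T)
   = [ln(295.0038/194.5701) + (0.0668 + 0.5·0.4928²)·5.1156] / (0.4928·√5.1156)
   = [0.416196 + 0.962889] / 1.114600 = 1.237291
d₂ = d₁ − σ√T = 1.237291 − 1.114600 = 0.122691
risk-neutral PD = N(−d₂) = N(-0.122691) = 0.451176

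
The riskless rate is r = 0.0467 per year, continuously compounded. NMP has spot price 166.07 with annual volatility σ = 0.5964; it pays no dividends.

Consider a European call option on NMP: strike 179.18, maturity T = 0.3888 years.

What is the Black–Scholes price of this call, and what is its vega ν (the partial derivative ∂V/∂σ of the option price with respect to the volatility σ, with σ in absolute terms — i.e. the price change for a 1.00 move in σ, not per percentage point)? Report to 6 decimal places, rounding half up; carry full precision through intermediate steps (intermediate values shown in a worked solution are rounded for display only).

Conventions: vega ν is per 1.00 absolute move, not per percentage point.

price = 20.583448
ν = 41.291731

σ√T = 0.5964·√0.3888 = 0.371878
d₁ = (ln(S/K) + (r+σ²/2)T) / (σ√T) = (ln(166.07/179.18) + (0.0467+0.5964²/2)·0.3888) / 0.371878 = (-0.075982 + 0.087304) / 0.371878 = 0.030446
d₂ = d₁ − σ√T = 0.030446 − 0.371878 = -0.341432
e^{−rT} = 0.982007
N(d₁) = 0.512144,  N(d₂) = 0.366389
Call price V = S·N(d₁) − K·e^{−rT}·N(d₂) = 85.051801 − 64.468353 = 20.583448
φ(d₁) = (1/√(2π))·e^{−d₁²/2} = 0.398757
ν = S·φ(d₁)·√T = 41.291731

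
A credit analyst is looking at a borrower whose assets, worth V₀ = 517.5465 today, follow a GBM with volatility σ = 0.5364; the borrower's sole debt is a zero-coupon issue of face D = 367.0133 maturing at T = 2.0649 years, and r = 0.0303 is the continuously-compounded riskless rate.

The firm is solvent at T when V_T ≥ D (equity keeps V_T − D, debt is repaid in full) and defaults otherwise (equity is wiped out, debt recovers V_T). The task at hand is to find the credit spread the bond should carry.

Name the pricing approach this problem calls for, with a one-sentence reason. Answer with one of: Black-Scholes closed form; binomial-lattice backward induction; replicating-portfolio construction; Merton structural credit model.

framework: Merton structural credit model

Key observation: the asked-for credit quantity lives on the firm's capital structure — asset value, asset volatility, debt face 367.0133 — which is the structural model's domain.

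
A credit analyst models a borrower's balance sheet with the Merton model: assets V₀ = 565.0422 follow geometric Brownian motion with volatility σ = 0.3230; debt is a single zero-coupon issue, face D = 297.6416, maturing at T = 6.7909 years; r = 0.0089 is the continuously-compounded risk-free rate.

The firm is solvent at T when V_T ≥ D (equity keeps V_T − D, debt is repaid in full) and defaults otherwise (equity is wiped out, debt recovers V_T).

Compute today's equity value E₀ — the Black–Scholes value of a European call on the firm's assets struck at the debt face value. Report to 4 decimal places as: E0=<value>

With assets at 565.0422 and a single debt payment of 297.6416 at 6.7909 years:
d₁ = [ln(V₀/D) + (r + σ²/2)T] / (σ√T)
   = [ln(565.0422/297.6416) + (0.0089 + 0.5·0.3230²)·6.7909] / (0.3230·√6.7909)
   = [0.641010 + 0.414683] / 0.841717 = 1.254214
d₂ = d₁ − σ√T = 1.254214 − 0.841717 = 0.412497
N(d₁) = 0.895118,  N(d₂) = 0.660012,  e^(−rT) = 0.941351
E₀ = V₀·N(d₁) − D·e^(−rT)·N(d₂)
   = 565.0422·0.895118 − 297.6416·0.941351·0.660012 = 320.853640

E0=320.8536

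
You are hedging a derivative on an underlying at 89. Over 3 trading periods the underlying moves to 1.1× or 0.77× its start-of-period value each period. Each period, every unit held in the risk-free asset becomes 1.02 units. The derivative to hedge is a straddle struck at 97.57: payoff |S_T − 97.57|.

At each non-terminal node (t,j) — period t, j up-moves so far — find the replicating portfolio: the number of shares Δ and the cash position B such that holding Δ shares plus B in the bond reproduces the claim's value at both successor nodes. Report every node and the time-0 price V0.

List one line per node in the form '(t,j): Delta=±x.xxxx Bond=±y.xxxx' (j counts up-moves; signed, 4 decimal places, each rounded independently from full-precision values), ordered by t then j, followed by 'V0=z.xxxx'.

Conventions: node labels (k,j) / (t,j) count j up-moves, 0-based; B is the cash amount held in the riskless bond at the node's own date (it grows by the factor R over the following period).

Since d<R<u, set p* = (R−d)/(u−d) = 0.7576; price each node as the discounted p*-expectation of its children.
Expiry values: V(3,0)=56.9386, V(3,1)=39.5251, V(3,2)=14.6487, V(3,3)=20.8890
(2,0): S=52.7681. Δ = (V_up−V_dn)/(S_up−S_dn) = (39.5251−56.9386)/(58.0449−40.6314) = -1.0000. V = [p*·39.5251 + (1−p*)·56.9386]/1.02 = 42.8888. B = V − Δ·S = 95.6569.
(2,1): S=75.3830. Δ = (V_up−V_dn)/(S_up−S_dn) = (14.6487−39.5251)/(82.9213−58.0449) = -1.0000. V = [p*·14.6487 + (1−p*)·39.5251]/1.02 = 20.2739. B = V − Δ·S = 95.6569.
(2,2): S=107.6900. Δ = (V_up−V_dn)/(S_up−S_dn) = (20.8890−14.6487)/(118.4590−82.9213) = 0.1756. V = [p*·20.8890 + (1−p*)·14.6487]/1.02 = 18.9963. B = V − Δ·S = 0.0863.
(1,0): S=68.5300. Δ = (V_up−V_dn)/(S_up−S_dn) = (20.2739−42.8888)/(75.3830−52.7681) = -1.0000. V = [p*·20.2739 + (1−p*)·42.8888]/1.02 = 25.2512. B = V − Δ·S = 93.7812.
(1,1): S=97.9000. Δ = (V_up−V_dn)/(S_up−S_dn) = (18.9963−20.2739)/(107.6900−75.3830) = -0.0395. V = [p*·18.9963 + (1−p*)·20.2739]/1.02 = 18.9274. B = V − Δ·S = 22.7989.
(0,0): S=89.0000. Δ = (V_up−V_dn)/(S_up−S_dn) = (18.9274−25.2512)/(97.9000−68.5300) = -0.2153. V = [p*·18.9274 + (1−p*)·25.2512]/1.02 = 20.0593. B = V − Δ·S = 39.2223.
Verification: the root portfolio costs Δ(0,0)·S0 + B(0,0) = 20.0593, matching V0.

(0,0): Delta=-0.2153 Bond=39.2223
(1,0): Delta=-1.0000 Bond=93.7812
(1,1): Delta=-0.0395 Bond=22.7989
(2,0): Delta=-1.0000 Bond=95.6569
(2,1): Delta=-1.0000 Bond=95.6569
(2,2): Delta=0.1756 Bond=0.0863
V0=20.0593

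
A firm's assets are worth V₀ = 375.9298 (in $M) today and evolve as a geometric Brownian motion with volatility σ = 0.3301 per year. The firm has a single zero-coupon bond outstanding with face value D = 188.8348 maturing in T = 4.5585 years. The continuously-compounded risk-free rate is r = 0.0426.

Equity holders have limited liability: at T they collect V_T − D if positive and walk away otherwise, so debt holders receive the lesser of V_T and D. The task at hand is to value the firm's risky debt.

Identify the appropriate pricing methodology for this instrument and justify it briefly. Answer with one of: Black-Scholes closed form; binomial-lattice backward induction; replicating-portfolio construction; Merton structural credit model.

Key observation: the data describe a firm's assets (V₀ = 375.9298, GBM) and a single zero-coupon debt of face 188.8348, so credit quantities follow from equity-as-call in the structural model.

framework: Merton structural credit model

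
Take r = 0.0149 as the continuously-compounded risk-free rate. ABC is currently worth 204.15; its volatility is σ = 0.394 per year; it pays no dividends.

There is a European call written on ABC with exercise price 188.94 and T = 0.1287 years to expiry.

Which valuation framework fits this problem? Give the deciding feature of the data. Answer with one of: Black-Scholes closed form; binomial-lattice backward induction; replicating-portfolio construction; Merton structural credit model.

Key observation: the instrument is a plain European call (strike 188.94) on a lognormal asset; the exact continuous-time formula applies directly.

framework: Black-Scholes closed form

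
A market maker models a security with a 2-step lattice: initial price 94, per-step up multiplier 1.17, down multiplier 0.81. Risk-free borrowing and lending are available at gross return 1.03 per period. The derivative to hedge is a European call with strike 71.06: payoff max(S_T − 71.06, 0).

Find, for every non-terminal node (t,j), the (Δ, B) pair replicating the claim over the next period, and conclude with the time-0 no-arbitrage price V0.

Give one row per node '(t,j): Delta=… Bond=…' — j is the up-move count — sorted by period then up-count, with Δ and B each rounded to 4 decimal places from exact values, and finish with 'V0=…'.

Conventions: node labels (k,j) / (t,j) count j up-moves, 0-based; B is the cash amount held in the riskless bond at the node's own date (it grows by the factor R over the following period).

(0,0): Delta=0.8953 Bond=-55.7983
(1,0): Delta=0.6576 Bond=-39.3724
(1,1): Delta=1.0000 Bond=-68.9903
V0=28.3572

The replicating-portfolio and risk-neutral prices coincide; use p* = (1.03−0.81)/(1.17−0.81) = 0.6111 for the latter.
At maturity the claim pays: V(2,0)=0.0000, V(2,1)=18.0238, V(2,2)=57.6166
Node (1,0) S=76.1400: V=(p*·18.0238+(1−p*)·0.0000)/1.03=10.6937; Δ=(18.0238−0.0000)/(89.0838−61.6734)=0.6576; B=V−Δ·S=-39.3724
Node (1,1) S=109.9800: V=(p*·57.6166+(1−p*)·18.0238)/1.03=40.9897; Δ=(57.6166−18.0238)/(128.6766−89.0838)=1.0000; B=V−Δ·S=-68.9903
Node (0,0) S=94.0000: V=(p*·40.9897+(1−p*)·10.6937)/1.03=28.3572; Δ=(40.9897−10.6937)/(109.9800−76.1400)=0.8953; B=V−Δ·S=-55.7983
Check: Δ(0,0)·S0 + B(0,0) = 28.3572 = V0.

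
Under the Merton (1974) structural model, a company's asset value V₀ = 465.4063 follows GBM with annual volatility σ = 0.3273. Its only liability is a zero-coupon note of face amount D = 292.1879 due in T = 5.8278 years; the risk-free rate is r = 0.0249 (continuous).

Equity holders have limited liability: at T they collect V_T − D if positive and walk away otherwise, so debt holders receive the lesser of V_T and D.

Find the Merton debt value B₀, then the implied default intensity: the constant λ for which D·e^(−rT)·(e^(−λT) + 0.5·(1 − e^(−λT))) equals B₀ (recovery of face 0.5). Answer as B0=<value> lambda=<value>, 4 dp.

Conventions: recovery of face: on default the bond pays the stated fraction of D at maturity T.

B0=220.0720 lambda=0.0513

Equity is a call on the firm's assets struck at D = 292.1879:
d₁ = [ln(V₀/D) + (r + σ²/2)T] / (σ√T)
   = [ln(465.4063/292.1879) + (0.0249 + 0.5·0.3273²)·5.8278] / (0.3273·√5.8278)
   = [0.465514 + 0.457265] / 0.790130 = 1.167882
d₂ = d₁ − σ√T = 1.167882 − 0.790130 = 0.377753
N(d₁) = 0.878573,  N(d₂) = 0.647193,  e^(−rT) = 0.864925
E₀ = V₀·N(d₁) − D·e^(−rT)·N(d₂)
   = 465.4063·0.878573 − 292.1879·0.864925·0.647193 = 245.334332
B₀ = V₀ − E₀ = 465.4063 − 245.334332 = 220.071968
e^(−λT) = (B₀·e^(rT)/D − 0.5)/(1 − 0.5) = (220.0720·1.156169/292.1879 − 0.5)/0.5 = 0.74162237
λ = −ln(0.74162237)/5.8278 = 0.051291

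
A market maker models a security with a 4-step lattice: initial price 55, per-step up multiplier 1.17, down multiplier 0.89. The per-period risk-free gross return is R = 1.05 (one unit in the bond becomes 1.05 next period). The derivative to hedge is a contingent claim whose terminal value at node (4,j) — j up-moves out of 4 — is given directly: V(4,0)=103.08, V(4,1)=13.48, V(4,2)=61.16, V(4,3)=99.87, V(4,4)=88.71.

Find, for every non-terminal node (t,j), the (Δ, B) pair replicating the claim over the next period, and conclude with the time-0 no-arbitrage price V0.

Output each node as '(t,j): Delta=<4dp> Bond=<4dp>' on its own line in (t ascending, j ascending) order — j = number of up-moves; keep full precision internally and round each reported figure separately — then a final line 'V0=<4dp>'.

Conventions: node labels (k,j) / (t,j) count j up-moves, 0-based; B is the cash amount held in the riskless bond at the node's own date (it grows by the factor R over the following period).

Since d<R<u, set p* = (R−d)/(u−d) = 0.5714; price each node as the discounted p*-expectation of its children.
At maturity the claim pays: V(4,0)=103.0800, V(4,1)=13.4800, V(4,2)=61.1600, V(4,3)=99.8700, V(4,4)=88.7100
(3,0): S=38.7733. Δ = (V_up−V_dn)/(S_up−S_dn) = (13.4800−103.0800)/(45.3648−34.5082) = -8.2531. V = [p*·13.4800 + (1−p*)·103.0800]/1.05 = 49.4095. B = V − Δ·S = 369.4095.
(3,1): S=50.9716. Δ = (V_up−V_dn)/(S_up−S_dn) = (61.1600−13.4800)/(59.6368−45.3648) = 3.3408. V = [p*·61.1600 + (1−p*)·13.4800]/1.05 = 38.7864. B = V − Δ·S = -131.4993.
(3,2): S=67.0077. Δ = (V_up−V_dn)/(S_up−S_dn) = (99.8700−61.1600)/(78.3990−59.6368) = 2.0632. V = [p*·99.8700 + (1−p*)·61.1600]/1.05 = 79.3143. B = V − Δ·S = -58.9357.
(3,3): S=88.0887. Δ = (V_up−V_dn)/(S_up−S_dn) = (88.7100−99.8700)/(103.0638−78.3990) = -0.4525. V = [p*·88.7100 + (1−p*)·99.8700]/1.05 = 89.0408. B = V − Δ·S = 128.8980.
(2,0): S=43.5655. Δ = (V_up−V_dn)/(S_up−S_dn) = (38.7864−49.4095)/(50.9716−38.7733) = -0.8709. V = [p*·38.7864 + (1−p*)·49.4095]/1.05 = 41.2754. B = V − Δ·S = 79.2151.
(2,1): S=57.2715. Δ = (V_up−V_dn)/(S_up−S_dn) = (79.3143−38.7864)/(67.0077−50.9716) = 2.5273. V = [p*·79.3143 + (1−p*)·38.7864]/1.05 = 58.9954. B = V − Δ·S = -85.7470.
(2,2): S=75.2895. Δ = (V_up−V_dn)/(S_up−S_dn) = (89.0408−79.3143)/(88.0887−67.0077) = 0.4614. V = [p*·89.0408 + (1−p*)·79.3143]/1.05 = 80.8308. B = V − Δ·S = 46.0932.
(1,0): S=48.9500. Δ = (V_up−V_dn)/(S_up−S_dn) = (58.9954−41.2754)/(57.2715−43.5655) = 1.2929. V = [p*·58.9954 + (1−p*)·41.2754]/1.05 = 48.9535. B = V − Δ·S = -14.3324.
(1,1): S=64.3500. Δ = (V_up−V_dn)/(S_up−S_dn) = (80.8308−58.9954)/(75.2895−57.2715) = 1.2119. V = [p*·80.8308 + (1−p*)·58.9954]/1.05 = 68.0693. B = V − Δ·S = -9.9141.
(0,0): S=55.0000. Δ = (V_up−V_dn)/(S_up−S_dn) = (68.0693−48.9535)/(64.3500−48.9500) = 1.2413. V = [p*·68.0693 + (1−p*)·48.9535]/1.05 = 57.0255. B = V − Δ·S = -11.2454.
As a check, the time-0 holding Δ(0,0)·S0 + B(0,0) comes to 57.0255 — exactly V0.

(0,0): Delta=1.2413 Bond=-11.2454
(1,0): Delta=1.2929 Bond=-14.3324
(1,1): Delta=1.2119 Bond=-9.9141
(2,0): Delta=-0.8709 Bond=79.2151
(2,1): Delta=2.5273 Bond=-85.7470
(2,2): Delta=0.4614 Bond=46.0932
(3,0): Delta=-8.2531 Bond=369.4095
(3,1): Delta=3.3408 Bond=-131.4993
(3,2): Delta=2.0632 Bond=-58.9357
(3,3): Delta=-0.4525 Bond=128.8980
V0=57.0255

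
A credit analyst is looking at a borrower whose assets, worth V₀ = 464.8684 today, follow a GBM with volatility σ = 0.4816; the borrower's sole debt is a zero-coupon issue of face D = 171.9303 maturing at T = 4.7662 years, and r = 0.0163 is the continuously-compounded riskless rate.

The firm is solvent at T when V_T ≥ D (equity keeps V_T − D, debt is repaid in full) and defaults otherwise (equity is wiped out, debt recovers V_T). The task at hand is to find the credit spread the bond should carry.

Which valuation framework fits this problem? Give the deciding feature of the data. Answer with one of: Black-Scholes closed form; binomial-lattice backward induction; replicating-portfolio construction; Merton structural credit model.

Key observation: the question is about default risk generated by asset-value dynamics against a debt face of 171.9303 — the structural framework prices exactly that.

framework: Merton structural credit model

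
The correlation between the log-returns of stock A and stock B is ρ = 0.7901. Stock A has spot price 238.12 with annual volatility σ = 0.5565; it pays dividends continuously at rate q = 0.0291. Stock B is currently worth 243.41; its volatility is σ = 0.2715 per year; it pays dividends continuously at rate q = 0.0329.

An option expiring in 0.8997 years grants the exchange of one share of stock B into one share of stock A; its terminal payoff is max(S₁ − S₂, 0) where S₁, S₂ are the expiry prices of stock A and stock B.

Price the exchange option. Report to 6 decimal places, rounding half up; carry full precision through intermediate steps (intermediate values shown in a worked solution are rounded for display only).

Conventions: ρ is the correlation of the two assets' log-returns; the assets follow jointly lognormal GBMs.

σ_eff = √(σ₁² + σ₂² − 2ρσ₁σ₂) = √(0.5565² + 0.2715² − 2·0.7901·0.5565·0.2715) = 0.380332
d₁ = (ln(S₁/S₂) + (q₂ − q₁ + σ_eff²/2)T) / (σ_eff√T) = (ln(238.12/243.41) + (0.0329 − 0.0291 + 0.072326)·0.8997) / 0.360755 = 0.128947
d₂ = d₁ − σ_eff√T = 0.128947 − 0.360755 = -0.231807
N(d₁) = 0.551300,  N(d₂) = 0.408344
V = S₁·e^{−q₁T}·N(d₁) − S₂·e^{−q₂T}·N(d₂) = 127.883257 − 96.495978 = 31.387279
Key observation: no risk-free rate is needed — with the second asset as numeraire the exchange option is a call on the ratio S₁/S₂, and r cancels out of the value.

exchange price = 31.387279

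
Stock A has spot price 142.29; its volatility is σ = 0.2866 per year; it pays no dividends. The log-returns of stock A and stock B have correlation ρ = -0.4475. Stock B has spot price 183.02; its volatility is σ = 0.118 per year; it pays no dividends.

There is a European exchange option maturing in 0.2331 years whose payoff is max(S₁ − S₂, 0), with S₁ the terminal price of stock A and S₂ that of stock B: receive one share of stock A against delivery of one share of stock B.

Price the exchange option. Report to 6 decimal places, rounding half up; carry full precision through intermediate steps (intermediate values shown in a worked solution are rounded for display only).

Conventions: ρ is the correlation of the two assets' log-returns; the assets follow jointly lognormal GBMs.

σ_eff = √(σ₁² + σ₂² − 2ρσ₁σ₂) = √(0.2866² + 0.118² − 2·-0.4475·0.2866·0.118) = 0.355431
d₁ = (ln(S₁/S₂) + (q₂ − q₁ + σ_eff²/2)T) / (σ_eff√T) = (ln(142.29/183.02) + (0.0 − 0.0 + 0.063166)·0.2331) / 0.171604 = -1.381114
d₂ = d₁ − σ_eff√T = -1.381114 − 0.171604 = -1.552717
N(d₁) = 0.083622,  N(d₂) = 0.060245
V = S₁·e^{−q₁T}·N(d₁) − S₂·e^{−q₂T}·N(d₂) = 11.898575 − 11.026100 = 0.872475
Key observation: no risk-free rate is needed — with the second asset as numeraire the exchange option is a call on the ratio S₁/S₂, and r cancels out of the value.

exchange price = 0.872475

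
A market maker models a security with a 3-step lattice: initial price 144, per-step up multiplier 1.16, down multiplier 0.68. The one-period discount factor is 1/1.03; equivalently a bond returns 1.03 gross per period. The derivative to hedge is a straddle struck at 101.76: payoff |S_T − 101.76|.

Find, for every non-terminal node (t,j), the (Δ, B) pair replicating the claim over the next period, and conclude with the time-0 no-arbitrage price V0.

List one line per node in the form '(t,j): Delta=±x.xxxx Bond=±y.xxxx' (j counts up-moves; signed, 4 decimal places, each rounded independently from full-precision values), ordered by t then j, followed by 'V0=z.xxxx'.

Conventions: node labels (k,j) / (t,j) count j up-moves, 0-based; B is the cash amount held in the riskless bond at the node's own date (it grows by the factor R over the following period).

No-arbitrage ⇒ martingale measure with p* = (R−d)/(u−d) = 0.7292.
At maturity the claim pays: V(3,0)=56.4818, V(3,1)=24.5207, V(3,2)=30.0012, V(3,3)=123.0090
  t=2,j=0: stock 66.5856 → up 77.2393 (V=24.5207), down 45.2782 (V=56.4818). Price 32.2105; hedge Δ=-1.0000, bond B=98.7961.
  t=2,j=1: stock 113.5872 → up 131.7612 (V=30.0012), down 77.2393 (V=24.5207). Price 27.6863; hedge Δ=0.1005, bond B=16.2687.
  t=2,j=2: stock 193.7664 → up 224.7690 (V=123.0090), down 131.7612 (V=30.0012). Price 94.9703; hedge Δ=1.0000, bond B=-98.7961.
  t=1,j=0: stock 97.9200 → up 113.5872 (V=27.6863), down 66.5856 (V=32.2105). Price 28.0695; hedge Δ=-0.0963, bond B=37.4950.
  t=1,j=1: stock 167.0400 → up 193.7664 (V=94.9703), down 113.5872 (V=27.6863). Price 74.5122; hedge Δ=0.8392, bond B=-65.6628.
  t=0,j=0: stock 144.0000 → up 167.0400 (V=74.5122), down 97.9200 (V=28.0695). Price 60.1300; hedge Δ=0.6719, bond B=-36.6255.
As a check, the time-0 holding Δ(0,0)·S0 + B(0,0) comes to 60.1300 — exactly V0.

(0,0): Delta=0.6719 Bond=-36.6255
(1,0): Delta=-0.0963 Bond=37.4950
(1,1): Delta=0.8392 Bond=-65.6628
(2,0): Delta=-1.0000 Bond=98.7961
(2,1): Delta=0.1005 Bond=16.2687
(2,2): Delta=1.0000 Bond=-98.7961
V0=60.1300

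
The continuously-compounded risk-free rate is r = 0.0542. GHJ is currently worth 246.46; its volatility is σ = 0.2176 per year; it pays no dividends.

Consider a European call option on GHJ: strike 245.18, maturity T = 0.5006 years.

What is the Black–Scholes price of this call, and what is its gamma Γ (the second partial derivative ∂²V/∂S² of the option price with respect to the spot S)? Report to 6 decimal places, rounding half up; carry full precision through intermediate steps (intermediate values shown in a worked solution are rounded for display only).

price = 19.130068
Γ = 0.010089

σ√T = 0.2176·√0.5006 = 0.153959
d₁ = (ln(S/K) + (r+σ²/2)T) / (σ√T) = (ln(246.46/245.18) + (0.0542+0.2176²/2)·0.5006) / 0.153959 = (0.005207 + 0.038984) / 0.153959 = 0.287033
d₂ = d₁ − σ√T = 0.287033 − 0.153959 = 0.133074
e^{−rT} = 0.973232
N(d₁) = 0.612956,  N(d₂) = 0.552933
Call price V = S·N(d₁) − K·e^{−rT}·N(d₂) = 151.069255 − 131.939186 = 19.130068
φ(d₁) = (1/√(2π))·e^{−d₁²/2} = 0.382842
Γ = φ(d₁) / (S·σ·√T) = 0.010089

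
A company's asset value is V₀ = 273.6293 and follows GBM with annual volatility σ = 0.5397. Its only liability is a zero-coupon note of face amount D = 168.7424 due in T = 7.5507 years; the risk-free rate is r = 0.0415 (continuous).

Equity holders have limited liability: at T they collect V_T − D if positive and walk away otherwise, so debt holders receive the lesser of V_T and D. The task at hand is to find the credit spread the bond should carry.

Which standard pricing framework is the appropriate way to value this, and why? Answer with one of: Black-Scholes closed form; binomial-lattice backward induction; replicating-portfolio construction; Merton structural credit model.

framework: Merton structural credit model

Key observation: a levered firm with one bullet debt due at 7.5507 years is the canonical structural-credit setup: equity is a call on the firm's assets struck at the face value.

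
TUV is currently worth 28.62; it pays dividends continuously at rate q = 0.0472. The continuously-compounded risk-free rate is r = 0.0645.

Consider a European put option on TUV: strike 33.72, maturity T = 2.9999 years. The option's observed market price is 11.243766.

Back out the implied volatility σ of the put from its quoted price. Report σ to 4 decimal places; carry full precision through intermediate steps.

At σ = 0.5546 the Black–Scholes value reproduces the quote:
σ√T = 0.5546·√2.9999 = 0.960579
d₁ = (ln(S/K) + (r−q+σ²/2)T) / (σ√T) = (ln(28.62/33.72) + (0.0645−0.0472+0.5546²/2)·2.9999) / 0.960579 = (-0.163985 + 0.513255) / 0.960579 = 0.363603
d₂ = d₁ − σ√T = 0.363603 − 0.960579 = -0.596977
e^{−rT} = 0.824075
e^{−qT} = 0.867972
N(−d₁) = 0.358077,  N(−d₂) = 0.724739
V = K·e^{−rT}·N(−d₂) − S·e^{−qT}·N(−d₁) = 20.138899 − 8.895133 = 11.243766 (the observed quote) — the price is monotone increasing in volatility, hence this σ is the only solution

sigma = 0.5546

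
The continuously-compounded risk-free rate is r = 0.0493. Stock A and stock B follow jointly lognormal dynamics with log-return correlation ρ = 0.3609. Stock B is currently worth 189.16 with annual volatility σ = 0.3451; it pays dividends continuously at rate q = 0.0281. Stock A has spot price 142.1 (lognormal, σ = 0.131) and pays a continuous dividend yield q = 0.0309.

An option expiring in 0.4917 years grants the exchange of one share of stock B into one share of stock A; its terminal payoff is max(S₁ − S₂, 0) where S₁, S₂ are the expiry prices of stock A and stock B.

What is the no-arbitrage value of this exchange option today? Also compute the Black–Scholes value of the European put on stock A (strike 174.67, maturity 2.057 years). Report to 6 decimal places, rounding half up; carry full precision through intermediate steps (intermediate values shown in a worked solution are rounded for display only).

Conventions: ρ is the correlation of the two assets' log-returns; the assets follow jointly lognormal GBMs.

σ_eff = √(σ₁² + σ₂² − 2ρσ₁σ₂) = √(0.131² + 0.3451² − 2·0.3609·0.131·0.3451) = 0.321907
d₁ = (ln(S₁/S₂) + (q₂ − q₁ + σ_eff²/2)T) / (σ_eff√T) = (ln(142.1/189.16) + (0.0281 − 0.0309 + 0.051812)·0.4917) / 0.225725 = -1.160540
d₂ = d₁ − σ_eff√T = -1.160540 − 0.225725 = -1.386265
N(d₁) = 0.122914,  N(d₂) = 0.082833
V = S₁·e^{−q₁T}·N(d₁) − S₂·e^{−q₂T}·N(d₂) = 17.202783 − 15.453683 = 1.749100
[vanilla: stock A put K=174.67]
σ√T = 0.131·√2.057 = 0.187883
d₁ = (ln(S/K) + (r−q+σ²/2)T) / (σ√T) = (ln(142.1/174.67) + (0.0493−0.0309+0.131²/2)·2.057) / 0.187883 = (-0.206367 + 0.055499) / 0.187883 = -0.802990
d₂ = d₁ − σ√T = -0.802990 − 0.187883 = -0.990874
e^{−rT} = 0.903562
e^{−qT} = 0.938417
N(−d₁) = 0.789010,  N(−d₂) = 0.839126
price = K·e^{−rT}·N(−d₂) − S·e^{−qT}·N(−d₁) = 132.435326 − 105.213669 = 27.221656

exchange price = 1.749100
price(stock A put K=174.67) = 27.221656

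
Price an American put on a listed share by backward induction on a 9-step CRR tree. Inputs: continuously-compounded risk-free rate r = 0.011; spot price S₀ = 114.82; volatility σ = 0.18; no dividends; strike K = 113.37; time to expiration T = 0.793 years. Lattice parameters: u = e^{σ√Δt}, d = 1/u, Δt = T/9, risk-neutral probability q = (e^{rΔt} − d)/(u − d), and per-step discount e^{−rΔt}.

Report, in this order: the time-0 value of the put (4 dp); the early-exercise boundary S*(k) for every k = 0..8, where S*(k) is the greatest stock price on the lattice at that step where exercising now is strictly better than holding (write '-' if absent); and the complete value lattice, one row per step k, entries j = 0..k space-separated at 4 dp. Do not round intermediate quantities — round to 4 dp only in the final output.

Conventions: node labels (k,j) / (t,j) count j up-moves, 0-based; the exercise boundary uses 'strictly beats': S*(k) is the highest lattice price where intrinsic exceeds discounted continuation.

price = 6.3665
boundary = - - - - - 87.9013 92.7256 97.8147 103.1831
tree:
6.3665
8.9405 3.7605
12.2096 5.6324 1.8636
16.1605 8.2143 3.0168 0.6942
20.6642 11.6105 4.7755 1.2335 0.1468
25.4687 15.8171 7.3538 2.1620 0.2914 0.0000
30.0421 20.6444 10.9373 3.7228 0.5785 0.0000 0.0000
34.3775 25.4687 15.5553 6.2608 1.1482 0.0000 0.0000 0.0000
38.4873 30.0421 20.6444 10.1869 2.2791 0.0000 0.0000 0.0000 0.0000
42.3833 34.3775 25.4687 15.5553 4.5239 0.0000 0.0000 0.0000 0.0000 0.0000

Δt=0.08811, u=1.05488, d=0.94797, q=0.49572, disc=e^(-rΔt)=0.99903
k=9 terminal: V=max(K-S,0) → 42.3833 34.3775 25.4687 15.5553 4.5239 0.0000 0.0000 0.0000 0.0000 0.0000
k=8: j=0 S=74.8827 intr=38.4873 cont=38.3775 V=38.4873[EX]; j=1 S=83.3279 intr=30.0421 cont=29.9322 V=30.0421[EX]; j=2 S=92.7256 intr=20.6444 cont=20.5346 V=20.6444[EX]; j=3 S=103.1831 intr=10.1869 cont=10.0771 V=10.1869[EX]; j=4 S=114.8200 intr=0.0000 cont=2.2791 V=2.2791[hold]; j=5 S=127.7693 intr=0.0000 cont=0.0000 V=0.0000[hold]; j=6 S=142.1790 intr=0.0000 cont=0.0000 V=0.0000[hold]; j=7 S=158.2139 intr=0.0000 cont=0.0000 V=0.0000[hold]; j=8 S=176.0571 intr=0.0000 cont=0.0000 V=0.0000[hold]  S*(8)=103.1831
k=7: j=0 S=78.9925 intr=34.3775 cont=34.2676 V=34.3775[EX]; j=1 S=87.9013 intr=25.4687 cont=25.3589 V=25.4687[EX]; j=2 S=97.8147 intr=15.5553 cont=15.4455 V=15.5553[EX]; j=3 S=108.8461 intr=4.5239 cont=6.2608 V=6.2608[hold]; j=4 S=121.1217 intr=0.0000 cont=1.1482 V=1.1482[hold]; j=5 S=134.7817 intr=0.0000 cont=0.0000 V=0.0000[hold]; j=6 S=149.9823 intr=0.0000 cont=0.0000 V=0.0000[hold]; j=7 S=166.8972 intr=0.0000 cont=0.0000 V=0.0000[hold]  S*(7)=97.8147
k=6: j=0 S=83.3279 intr=30.0421 cont=29.9322 V=30.0421[EX]; j=1 S=92.7256 intr=20.6444 cont=20.5346 V=20.6444[EX]; j=2 S=103.1831 intr=10.1869 cont=10.9373 V=10.9373[hold]; j=3 S=114.8200 intr=0.0000 cont=3.7228 V=3.7228[hold]; j=4 S=127.7693 intr=0.0000 cont=0.5785 V=0.5785[hold]; j=5 S=142.1790 intr=0.0000 cont=0.0000 V=0.0000[hold]; j=6 S=158.2139 intr=0.0000 cont=0.0000 V=0.0000[hold]  S*(6)=92.7256
k=5: j=0 S=87.9013 intr=25.4687 cont=25.3589 V=25.4687[EX]; j=1 S=97.8147 intr=15.5553 cont=15.8171 V=15.8171[hold]; j=2 S=108.8461 intr=4.5239 cont=7.3538 V=7.3538[hold]; j=3 S=121.1217 intr=0.0000 cont=2.1620 V=2.1620[hold]; j=4 S=134.7817 intr=0.0000 cont=0.2914 V=0.2914[hold]; j=5 S=149.9823 intr=0.0000 cont=0.0000 V=0.0000[hold]  S*(5)=87.9013
k=4: j=0 S=92.7256 intr=20.6444 cont=20.6642 V=20.6642[hold]; j=1 S=103.1831 intr=10.1869 cont=11.6105 V=11.6105[hold]; j=2 S=114.8200 intr=0.0000 cont=4.7755 V=4.7755[hold]; j=3 S=127.7693 intr=0.0000 cont=1.2335 V=1.2335[hold]; j=4 S=142.1790 intr=0.0000 cont=0.1468 V=0.1468[hold]  S*(4)=-
k=3: j=0 S=97.8147 intr=15.5553 cont=16.1605 V=16.1605[hold]; j=1 S=108.8461 intr=4.5239 cont=8.2143 V=8.2143[hold]; j=2 S=121.1217 intr=0.0000 cont=3.0168 V=3.0168[hold]; j=3 S=134.7817 intr=0.0000 cont=0.6942 V=0.6942[hold]  S*(3)=-
k=2: j=0 S=103.1831 intr=10.1869 cont=12.2096 V=12.2096[hold]; j=1 S=114.8200 intr=0.0000 cont=5.6324 V=5.6324[hold]; j=2 S=127.7693 intr=0.0000 cont=1.8636 V=1.8636[hold]  S*(2)=-
k=1: j=0 S=108.8461 intr=4.5239 cont=8.9405 V=8.9405[hold]; j=1 S=121.1217 intr=0.0000 cont=3.7605 V=3.7605[hold]  S*(1)=-
k=0: j=0 S=114.8200 intr=0.0000 cont=6.3665 V=6.3665[hold]  S*(0)=-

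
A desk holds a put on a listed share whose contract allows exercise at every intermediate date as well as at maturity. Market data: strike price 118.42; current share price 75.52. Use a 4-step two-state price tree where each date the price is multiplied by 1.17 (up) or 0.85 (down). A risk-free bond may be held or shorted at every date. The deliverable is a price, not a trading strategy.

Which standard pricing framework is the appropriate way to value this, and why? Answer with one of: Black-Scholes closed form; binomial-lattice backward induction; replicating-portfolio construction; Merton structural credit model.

framework: binomial-lattice backward induction

Key observation: early exercise of the strike-118.42 put must be checked at each of the 4 dates (spot 75.52), which forces a node-by-node comparison of intrinsic and continuation value backward from expiry.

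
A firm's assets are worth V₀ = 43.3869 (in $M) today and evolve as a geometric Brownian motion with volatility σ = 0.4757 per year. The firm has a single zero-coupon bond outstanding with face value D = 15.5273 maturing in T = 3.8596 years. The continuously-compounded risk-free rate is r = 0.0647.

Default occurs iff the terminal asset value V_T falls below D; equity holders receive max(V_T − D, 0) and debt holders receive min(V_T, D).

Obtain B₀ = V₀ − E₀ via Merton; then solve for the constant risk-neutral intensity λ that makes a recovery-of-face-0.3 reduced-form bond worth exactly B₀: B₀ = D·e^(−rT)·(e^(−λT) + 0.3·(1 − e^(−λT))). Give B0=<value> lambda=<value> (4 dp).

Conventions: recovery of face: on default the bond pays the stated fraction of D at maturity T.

B0=11.3139 lambda=0.0251

With assets at 43.3869 and a single debt payment of 15.5273 at 3.8596 years:
d₁ = [ln(V₀/D) + (r + σ²/2)T] / (σ√T)
   = [ln(43.3869/15.5273) + (0.0647 + 0.5·0.4757²)·3.8596] / (0.4757·√3.8596)
   = [1.027558 + 0.686412] / 0.934554 = 1.833997
d₂ = d₁ − σ√T = 1.833997 − 0.934554 = 0.899444
N(d₁) = 0.966673,  N(d₂) = 0.815792,  e^(−rT) = 0.779022
E₀ = V₀·N(d₁) − D·e^(−rT)·N(d₂)
   = 43.3869·0.966673 − 15.5273·0.779022·0.815792 = 32.073032
B₀ = V₀ − E₀ = 43.3869 − 32.073032 = 11.313868
e^(−λT) = (B₀·e^(rT)/D − 0.3)/(1 − 0.3) = (11.3139·1.283661/15.5273 − 0.3)/0.7 = 0.90762001
λ = −ln(0.90762001)/3.8596 = 0.025114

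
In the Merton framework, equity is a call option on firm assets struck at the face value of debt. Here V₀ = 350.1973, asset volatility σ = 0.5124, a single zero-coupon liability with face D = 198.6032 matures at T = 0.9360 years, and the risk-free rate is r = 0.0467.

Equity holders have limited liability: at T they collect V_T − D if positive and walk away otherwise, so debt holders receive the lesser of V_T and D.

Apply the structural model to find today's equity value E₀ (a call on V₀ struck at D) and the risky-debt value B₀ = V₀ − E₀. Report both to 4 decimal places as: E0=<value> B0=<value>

E0=166.6629 B0=183.5344

With assets at 350.1973 and a single debt payment of 198.6032 at 0.9360 years:
d₁ = [ln(V₀/D) + (r + σ²/2)T] / (σ√T)
   = [ln(350.1973/198.6032) + (0.0467 + 0.5·0.5124²)·0.9360] / (0.5124·√0.9360)
   = [0.567188 + 0.166586] / 0.495732 = 1.480183
d₂ = d₁ − σ√T = 1.480183 − 0.495732 = 0.984451
N(d₁) = 0.930588,  N(d₂) = 0.837553,  e^(−rT) = 0.957230
E₀ = V₀·N(d₁) − D·e^(−rT)·N(d₂)
   = 350.1973·0.930588 − 198.6032·0.957230·0.837553 = 166.662944
B₀ = V₀ − E₀ = 350.1973 − 166.662944 = 183.534356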